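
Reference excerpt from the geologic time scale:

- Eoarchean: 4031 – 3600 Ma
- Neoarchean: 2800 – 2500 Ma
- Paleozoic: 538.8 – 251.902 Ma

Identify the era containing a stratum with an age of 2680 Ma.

Neoarchean

2680 Ma lies between 2800 and 2500 Ma, so it falls in the Neoarchean.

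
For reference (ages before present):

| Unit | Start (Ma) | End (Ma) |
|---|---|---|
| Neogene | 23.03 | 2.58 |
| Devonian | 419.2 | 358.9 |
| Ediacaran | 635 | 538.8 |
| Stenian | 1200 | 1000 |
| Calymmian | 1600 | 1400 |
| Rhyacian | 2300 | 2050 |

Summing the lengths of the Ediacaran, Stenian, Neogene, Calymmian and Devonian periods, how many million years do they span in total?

576.95 million years

Duration is start − end for each: (635 − 538.8) + (1200 − 1000) + (23.03 − 2.58) + (1600 − 1400) + (419.2 − 358.9).
That is 96.2 + 200 + 20.45 + 200 + 60.3, which totals 576.95 million years.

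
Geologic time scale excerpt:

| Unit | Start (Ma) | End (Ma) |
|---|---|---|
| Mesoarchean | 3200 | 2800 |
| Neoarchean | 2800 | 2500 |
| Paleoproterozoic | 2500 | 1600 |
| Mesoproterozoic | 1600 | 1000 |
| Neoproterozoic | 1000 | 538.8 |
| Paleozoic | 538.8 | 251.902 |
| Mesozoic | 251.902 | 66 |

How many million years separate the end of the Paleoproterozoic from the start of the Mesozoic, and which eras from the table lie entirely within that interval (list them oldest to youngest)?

The Paleoproterozoic closes at 1600 Ma and the Mesozoic opens at 251.902 Ma, so the interval is 1600 − 251.902 = 1348.098 Myr.
An era fits inside if it starts at or after 1600 Ma and ends at or before 251.902 Ma; oldest first that gives Mesoproterozoic, Neoproterozoic, Paleozoic.

1348.098 million years; Mesoproterozoic, Neoproterozoic, Paleozoic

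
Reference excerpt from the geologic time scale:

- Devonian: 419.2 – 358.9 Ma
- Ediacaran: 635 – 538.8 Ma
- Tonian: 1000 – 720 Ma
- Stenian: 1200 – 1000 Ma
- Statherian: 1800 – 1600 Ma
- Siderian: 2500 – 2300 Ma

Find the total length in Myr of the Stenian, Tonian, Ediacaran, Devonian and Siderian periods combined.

Each duration: Stenian = 200; Tonian = 280; Ediacaran = 96.2; Devonian = 60.3; Siderian = 200.
Sum: 200 + 280 + 96.2 + 60.3 + 200 = 836.5 Myr.

836.5 million years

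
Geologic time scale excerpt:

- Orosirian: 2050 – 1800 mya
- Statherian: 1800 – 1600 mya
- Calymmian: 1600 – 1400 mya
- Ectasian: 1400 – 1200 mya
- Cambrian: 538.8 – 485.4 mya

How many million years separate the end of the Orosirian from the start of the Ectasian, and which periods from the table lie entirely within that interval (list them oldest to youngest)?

The Orosirian closes at 1800 Ma and the Ectasian opens at 1400 Ma, so the interval is 1800 − 1400 = 400 Myr.
A period fits inside if it starts at or after 1800 Ma and ends at or before 1400 Ma; oldest first that gives Statherian, Calymmian.

400 million years; Statherian, Calymmian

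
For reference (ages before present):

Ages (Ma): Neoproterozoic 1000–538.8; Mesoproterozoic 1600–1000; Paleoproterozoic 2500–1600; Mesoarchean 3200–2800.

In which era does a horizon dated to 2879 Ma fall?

Mesoarchean

2879 Ma lies between 3200 and 2800 Ma, so it falls in the Mesoarchean.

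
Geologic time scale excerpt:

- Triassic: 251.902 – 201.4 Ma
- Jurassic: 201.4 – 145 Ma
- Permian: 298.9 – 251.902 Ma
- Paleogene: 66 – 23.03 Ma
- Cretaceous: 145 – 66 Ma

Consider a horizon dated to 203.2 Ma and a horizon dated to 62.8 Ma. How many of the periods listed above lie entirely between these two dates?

203.2 Ma sits inside the Triassic (251.902–201.4) and 62.8 Ma inside the Paleogene (66–23.03); neither of those is wholly between the two dates.
The listed periods lying completely between them are Jurassic, Cretaceous — 2 in all.

2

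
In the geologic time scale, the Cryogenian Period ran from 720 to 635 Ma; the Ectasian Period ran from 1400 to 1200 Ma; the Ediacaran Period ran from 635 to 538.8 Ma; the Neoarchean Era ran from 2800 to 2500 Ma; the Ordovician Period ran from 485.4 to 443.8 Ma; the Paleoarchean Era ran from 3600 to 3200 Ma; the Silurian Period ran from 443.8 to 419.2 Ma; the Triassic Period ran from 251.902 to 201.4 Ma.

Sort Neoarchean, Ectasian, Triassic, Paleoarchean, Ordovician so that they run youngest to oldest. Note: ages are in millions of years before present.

Triassic → Ordovician → Ectasian → Neoarchean → Paleoarchean

The oldest of these is Paleoarchean (starts 3600 Ma) and the youngest is Triassic (ends 201.4 Ma).
In between, by decreasing start age: Neoarchean (2800), Ectasian (1400), Ordovician (485.4).
Listing youngest first means reversing that sequence.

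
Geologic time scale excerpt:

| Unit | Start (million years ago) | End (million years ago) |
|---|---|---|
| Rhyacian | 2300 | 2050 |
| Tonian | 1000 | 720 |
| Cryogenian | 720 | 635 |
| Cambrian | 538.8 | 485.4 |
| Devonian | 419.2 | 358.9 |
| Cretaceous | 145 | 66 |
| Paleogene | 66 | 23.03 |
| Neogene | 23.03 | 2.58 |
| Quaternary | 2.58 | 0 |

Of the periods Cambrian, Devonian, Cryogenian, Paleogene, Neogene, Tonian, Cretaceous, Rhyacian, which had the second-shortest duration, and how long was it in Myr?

Durations: Cambrian 53.4; Devonian 60.3; Cryogenian 85; Paleogene 42.97; Neogene 20.45; Tonian 280; Cretaceous 79; Rhyacian 250 Myr.
Sorted shortest-first: Neogene (20.45), Paleogene (42.97), Cambrian (53.4), Devonian (60.3), Cretaceous (79), Cryogenian (85), Rhyacian (250), Tonian (280).
The second shortest is Paleogene at 42.97 Myr.

Paleogene, 42.97 million years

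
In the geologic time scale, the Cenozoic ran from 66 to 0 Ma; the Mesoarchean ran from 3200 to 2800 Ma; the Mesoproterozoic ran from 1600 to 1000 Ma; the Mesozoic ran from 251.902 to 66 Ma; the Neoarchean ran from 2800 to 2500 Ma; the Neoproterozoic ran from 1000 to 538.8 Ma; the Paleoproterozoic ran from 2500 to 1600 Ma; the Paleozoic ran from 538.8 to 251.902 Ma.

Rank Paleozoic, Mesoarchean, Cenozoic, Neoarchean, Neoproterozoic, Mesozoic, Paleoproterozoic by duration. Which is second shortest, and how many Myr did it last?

Mesozoic, 185.902 million years

Durations: Paleozoic 286.898; Mesoarchean 400; Cenozoic 66; Neoarchean 300; Neoproterozoic 461.2; Mesozoic 185.902; Paleoproterozoic 900 Myr.
Sorted shortest-first: Cenozoic (66), Mesozoic (185.902), Paleozoic (286.898), Neoarchean (300), Mesoarchean (400), Neoproterozoic (461.2), Paleoproterozoic (900).
The second shortest is Mesozoic at 185.902 Myr.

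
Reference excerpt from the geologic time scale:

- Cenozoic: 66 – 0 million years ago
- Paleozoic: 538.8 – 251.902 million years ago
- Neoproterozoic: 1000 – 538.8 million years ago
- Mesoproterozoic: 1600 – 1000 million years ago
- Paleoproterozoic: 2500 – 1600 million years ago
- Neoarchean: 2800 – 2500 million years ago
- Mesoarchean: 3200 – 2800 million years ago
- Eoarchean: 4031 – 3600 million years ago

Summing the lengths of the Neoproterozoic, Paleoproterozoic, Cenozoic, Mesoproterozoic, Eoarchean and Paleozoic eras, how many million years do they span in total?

Duration is start − end for each: (1000 − 538.8) + (2500 − 1600) + (66 − 0) + (1600 − 1000) + (4031 − 3600) + (538.8 − 251.902).
That is 461.2 + 900 + 66 + 600 + 431 + 286.898, which totals 2745.098 million years.

2745.098 million years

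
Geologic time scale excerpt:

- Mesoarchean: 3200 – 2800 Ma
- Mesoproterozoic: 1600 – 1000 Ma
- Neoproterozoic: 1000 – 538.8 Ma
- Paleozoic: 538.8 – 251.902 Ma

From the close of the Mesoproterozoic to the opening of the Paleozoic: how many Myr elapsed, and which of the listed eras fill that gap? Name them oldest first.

End of Mesoproterozoic = 1000 Ma; start of Paleozoic = 538.8 Ma.
Gap = 1000 − 538.8 = 461.2 Myr.
Eras wholly inside 1000–538.8 Ma: Neoproterozoic (1000–538.8).

461.2 million years; Neoproterozoic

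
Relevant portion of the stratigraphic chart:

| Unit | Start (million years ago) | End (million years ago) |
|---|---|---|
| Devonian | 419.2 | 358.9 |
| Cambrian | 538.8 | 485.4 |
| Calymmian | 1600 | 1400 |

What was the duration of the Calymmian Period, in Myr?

1600 − 1400 = 200 million years.

200 million years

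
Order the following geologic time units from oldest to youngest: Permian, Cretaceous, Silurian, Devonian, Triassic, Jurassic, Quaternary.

Group by era (each group listed oldest first) — Paleozoic: Silurian, Devonian, Permian; Mesozoic: Triassic, Jurassic, Cretaceous; Cenozoic: Quaternary. The eras run Paleozoic → Mesozoic → Cenozoic. Concatenating the groups in that era order gives oldest to youngest directly.

Silurian → Devonian → Permian → Triassic → Jurassic → Cretaceous → Quaternary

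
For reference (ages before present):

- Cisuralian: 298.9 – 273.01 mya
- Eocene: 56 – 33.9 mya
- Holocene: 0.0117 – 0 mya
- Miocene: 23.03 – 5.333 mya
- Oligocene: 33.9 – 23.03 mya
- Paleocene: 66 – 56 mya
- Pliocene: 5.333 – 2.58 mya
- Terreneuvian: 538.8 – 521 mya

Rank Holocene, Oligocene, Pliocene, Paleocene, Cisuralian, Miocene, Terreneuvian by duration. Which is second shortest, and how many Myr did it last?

Pliocene, 2.753 million years

Durations: Holocene 0.0117; Oligocene 10.87; Pliocene 2.753; Paleocene 10; Cisuralian 25.89; Miocene 17.697; Terreneuvian 17.8 Myr.
Sorted shortest-first: Holocene (0.0117), Pliocene (2.753), Paleocene (10), Oligocene (10.87), Miocene (17.697), Terreneuvian (17.8), Cisuralian (25.89).
The second shortest is Pliocene at 2.753 Myr.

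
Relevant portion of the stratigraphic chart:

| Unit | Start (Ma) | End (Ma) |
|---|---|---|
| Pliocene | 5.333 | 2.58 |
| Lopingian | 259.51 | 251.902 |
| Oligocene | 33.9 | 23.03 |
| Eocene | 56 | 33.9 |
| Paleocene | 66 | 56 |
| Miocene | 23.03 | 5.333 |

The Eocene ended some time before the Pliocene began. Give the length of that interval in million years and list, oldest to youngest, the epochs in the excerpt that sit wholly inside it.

28.567 million years; Oligocene, Miocene

End of Eocene = 33.9 Ma; start of Pliocene = 5.333 Ma.
Gap = 33.9 − 5.333 = 28.567 Myr.
Epochs wholly inside 33.9–5.333 Ma: Oligocene (33.9–23.03), Miocene (23.03–5.333).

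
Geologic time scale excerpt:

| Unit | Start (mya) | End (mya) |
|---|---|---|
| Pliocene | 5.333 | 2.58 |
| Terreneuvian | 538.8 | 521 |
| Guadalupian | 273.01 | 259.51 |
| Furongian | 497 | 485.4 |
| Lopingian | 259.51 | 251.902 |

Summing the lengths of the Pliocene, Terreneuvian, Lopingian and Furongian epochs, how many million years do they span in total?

39.761 million years

Duration is start − end for each: (5.333 − 2.58) + (538.8 − 521) + (259.51 − 251.902) + (497 − 485.4).
That is 2.753 + 17.8 + 7.608 + 11.6, which totals 39.761 million years.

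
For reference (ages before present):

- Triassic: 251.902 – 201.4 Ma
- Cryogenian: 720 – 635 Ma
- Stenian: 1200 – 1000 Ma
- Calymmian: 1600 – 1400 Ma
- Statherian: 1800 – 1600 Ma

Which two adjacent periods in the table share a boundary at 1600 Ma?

Statherian and Calymmian

The Statherian ends at 1600 Ma and the Calymmian begins at 1600 Ma, so they share that boundary.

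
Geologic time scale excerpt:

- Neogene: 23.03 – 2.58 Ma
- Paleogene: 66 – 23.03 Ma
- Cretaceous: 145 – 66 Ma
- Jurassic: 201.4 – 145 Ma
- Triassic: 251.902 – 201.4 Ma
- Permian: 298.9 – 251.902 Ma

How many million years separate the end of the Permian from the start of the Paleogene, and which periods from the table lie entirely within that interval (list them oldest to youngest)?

End of Permian = 251.902 Ma; start of Paleogene = 66 Ma.
Gap = 251.902 − 66 = 185.902 Myr.
Periods wholly inside 251.902–66 Ma: Triassic (251.902–201.4), Jurassic (201.4–145), Cretaceous (145–66).

185.902 million years; Triassic, Jurassic, Cretaceous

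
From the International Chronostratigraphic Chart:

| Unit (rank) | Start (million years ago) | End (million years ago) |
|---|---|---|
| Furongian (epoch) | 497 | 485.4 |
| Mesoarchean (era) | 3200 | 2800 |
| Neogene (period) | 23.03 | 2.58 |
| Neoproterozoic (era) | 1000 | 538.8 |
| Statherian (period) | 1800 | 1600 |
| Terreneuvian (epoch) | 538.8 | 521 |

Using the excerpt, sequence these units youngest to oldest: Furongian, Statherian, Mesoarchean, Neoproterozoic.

The oldest of these is Mesoarchean (starts 3200 Ma) and the youngest is Furongian (ends 485.4 Ma).
In between, by decreasing start age: Statherian (1800), Neoproterozoic (1000).
Listing youngest first means reversing that sequence.

Furongian, then Neoproterozoic, then Statherian, then Mesoarchean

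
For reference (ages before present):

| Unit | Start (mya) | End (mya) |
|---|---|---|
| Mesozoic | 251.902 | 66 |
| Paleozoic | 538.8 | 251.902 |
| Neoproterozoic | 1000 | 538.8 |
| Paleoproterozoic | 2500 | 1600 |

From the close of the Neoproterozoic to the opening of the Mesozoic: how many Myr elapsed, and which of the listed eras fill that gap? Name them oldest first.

286.898 million years; Paleozoic

End of Neoproterozoic = 538.8 Ma; start of Mesozoic = 251.902 Ma.
Gap = 538.8 − 251.902 = 286.898 Myr.
Eras wholly inside 538.8–251.902 Ma: Paleozoic (538.8–251.902).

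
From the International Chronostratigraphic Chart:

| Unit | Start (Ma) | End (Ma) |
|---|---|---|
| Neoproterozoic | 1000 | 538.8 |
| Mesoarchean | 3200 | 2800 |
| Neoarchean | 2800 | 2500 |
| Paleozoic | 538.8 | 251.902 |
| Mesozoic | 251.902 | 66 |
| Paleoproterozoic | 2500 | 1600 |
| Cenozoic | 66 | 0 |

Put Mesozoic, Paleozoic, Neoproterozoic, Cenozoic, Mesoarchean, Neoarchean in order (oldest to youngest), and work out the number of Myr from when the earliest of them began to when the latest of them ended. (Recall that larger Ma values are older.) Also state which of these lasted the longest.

Mesoarchean, Neoarchean, Neoproterozoic, Paleozoic, Mesozoic, Cenozoic; total span 3200 Myr; longest is Neoproterozoic

Start ages (Ma): Mesoarchean 3200, Neoarchean 2800, Neoproterozoic 1000, Paleozoic 538.8, Mesozoic 251.902, Cenozoic 66.
Ordered oldest to youngest: Mesoarchean, Neoarchean, Neoproterozoic, Paleozoic, Mesozoic, Cenozoic.
Span = 3200 − 0 = 3200 Myr.
Durations: Neoarchean 300, Mesoarchean 400, Mesozoic 185.902, Paleozoic 286.898, Cenozoic 66, Neoproterozoic 461.2 → longest is Neoproterozoic (461.2 Myr).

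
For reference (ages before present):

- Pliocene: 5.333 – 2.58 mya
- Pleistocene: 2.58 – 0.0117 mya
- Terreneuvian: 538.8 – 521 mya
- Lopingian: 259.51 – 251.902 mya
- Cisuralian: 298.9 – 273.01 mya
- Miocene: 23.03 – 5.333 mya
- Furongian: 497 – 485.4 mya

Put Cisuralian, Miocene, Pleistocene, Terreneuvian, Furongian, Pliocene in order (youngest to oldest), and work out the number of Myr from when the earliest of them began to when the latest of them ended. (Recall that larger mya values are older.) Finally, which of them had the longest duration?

Pleistocene, Pliocene, Miocene, Cisuralian, Furongian, Terreneuvian; total span 538.7883 Myr; longest is Cisuralian

From the excerpt: Cisuralian 298.9–273.01; Miocene 23.03–5.333; Pleistocene 2.58–0.0117; Terreneuvian 538.8–521; Furongian 497–485.4; Pliocene 5.333–2.58 (Ma).
Larger Ma is earlier, so the oldest is Terreneuvian and the youngest is Pleistocene; youngest to oldest: Pleistocene, Pliocene, Miocene, Cisuralian, Furongian, Terreneuvian.
Oldest start 538.8 minus youngest end 0.0117 gives 538.7883 Myr overall.
Individual lengths (start − end): Pliocene 2.753; Cisuralian 25.89; Pleistocene 2.5683; Furongian 11.6; Terreneuvian 17.8; Miocene 17.697. The largest is Cisuralian at 25.89 Myr.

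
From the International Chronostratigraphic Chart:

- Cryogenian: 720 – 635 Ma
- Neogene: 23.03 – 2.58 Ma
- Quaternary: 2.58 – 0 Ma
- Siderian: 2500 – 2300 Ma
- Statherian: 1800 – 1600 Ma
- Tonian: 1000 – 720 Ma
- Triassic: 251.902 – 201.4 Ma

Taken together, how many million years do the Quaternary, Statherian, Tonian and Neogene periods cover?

Each duration: Quaternary = 2.58; Statherian = 200; Tonian = 280; Neogene = 20.45.
Sum: 2.58 + 200 + 280 + 20.45 = 503.03 Myr.

503.03 million years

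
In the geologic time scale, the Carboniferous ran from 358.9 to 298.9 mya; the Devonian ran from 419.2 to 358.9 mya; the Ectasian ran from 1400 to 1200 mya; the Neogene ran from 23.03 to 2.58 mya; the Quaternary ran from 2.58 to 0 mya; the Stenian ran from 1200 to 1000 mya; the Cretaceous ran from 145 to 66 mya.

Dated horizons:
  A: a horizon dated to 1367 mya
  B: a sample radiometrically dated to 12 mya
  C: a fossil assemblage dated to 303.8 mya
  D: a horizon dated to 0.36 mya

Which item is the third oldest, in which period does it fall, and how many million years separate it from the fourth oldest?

Sorted oldest-first by Ma: A (1367), C (303.8), B (12), D (0.36).
The third oldest is B at 12 Ma, which lies in 23.03–2.58 Ma: the Neogene.
The fourth oldest is D at 0.36 Ma; separation = |12 − 0.36| = 11.64 Myr.

B, in the Neogene; 11.64 million years to D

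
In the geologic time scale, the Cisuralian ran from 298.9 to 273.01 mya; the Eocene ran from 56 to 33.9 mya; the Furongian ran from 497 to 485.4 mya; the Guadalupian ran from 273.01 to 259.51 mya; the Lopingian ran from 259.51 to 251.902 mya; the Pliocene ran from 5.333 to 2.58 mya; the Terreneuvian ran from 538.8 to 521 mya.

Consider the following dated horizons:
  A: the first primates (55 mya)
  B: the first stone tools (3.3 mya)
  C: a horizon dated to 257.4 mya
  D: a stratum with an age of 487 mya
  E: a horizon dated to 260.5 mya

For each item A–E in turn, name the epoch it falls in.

A: 55 Ma lies in 56–33.9 Ma, so Eocene.
B: 3.3 Ma lies in 5.333–2.58 Ma, so Pliocene.
C: 257.4 Ma lies in 259.51–251.902 Ma, so Lopingian.
D: 487 Ma lies in 497–485.4 Ma, so Furongian.
E: 260.5 Ma lies in 273.01–259.51 Ma, so Guadalupian.

A — Eocene; B — Pliocene; C — Lopingian; D — Furongian; E — Guadalupian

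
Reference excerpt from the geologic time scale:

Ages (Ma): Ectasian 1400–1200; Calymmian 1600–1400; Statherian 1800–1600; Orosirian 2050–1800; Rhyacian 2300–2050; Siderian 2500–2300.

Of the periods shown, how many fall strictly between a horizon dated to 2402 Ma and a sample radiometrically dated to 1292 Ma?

2402 Ma sits inside the Siderian (2500–2300) and 1292 Ma inside the Ectasian (1400–1200); neither of those is wholly between the two dates.
The listed periods lying completely between them are Rhyacian, Orosirian, Statherian, Calymmian — 4 in all.

4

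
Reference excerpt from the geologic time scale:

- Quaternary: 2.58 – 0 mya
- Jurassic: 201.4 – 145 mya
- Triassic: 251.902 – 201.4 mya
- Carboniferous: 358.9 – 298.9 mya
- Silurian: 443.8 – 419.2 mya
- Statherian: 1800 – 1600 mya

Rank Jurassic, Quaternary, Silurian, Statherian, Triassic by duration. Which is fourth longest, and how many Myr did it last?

Durations: Jurassic 56.4; Quaternary 2.58; Silurian 24.6; Statherian 200; Triassic 50.502 Myr.
Sorted longest-first: Statherian (200), Jurassic (56.4), Triassic (50.502), Silurian (24.6), Quaternary (2.58).
The fourth longest is Silurian at 24.6 Myr.

Silurian, 24.6 million years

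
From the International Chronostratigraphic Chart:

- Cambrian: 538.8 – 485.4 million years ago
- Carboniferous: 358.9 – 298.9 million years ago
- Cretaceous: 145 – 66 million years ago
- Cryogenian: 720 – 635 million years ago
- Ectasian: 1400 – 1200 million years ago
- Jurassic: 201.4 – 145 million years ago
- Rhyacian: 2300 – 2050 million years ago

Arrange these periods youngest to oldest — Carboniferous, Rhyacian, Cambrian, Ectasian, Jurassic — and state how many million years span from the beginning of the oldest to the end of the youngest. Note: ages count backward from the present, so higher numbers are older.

Start ages (Ma): Rhyacian 2300, Ectasian 1400, Cambrian 538.8, Carboniferous 358.9, Jurassic 201.4.
Ordered youngest to oldest: Jurassic, Carboniferous, Cambrian, Ectasian, Rhyacian.
Span = 2300 − 145 = 2155 Myr.

Jurassic → Carboniferous → Cambrian → Ectasian → Rhyacian; total span 2155 Myr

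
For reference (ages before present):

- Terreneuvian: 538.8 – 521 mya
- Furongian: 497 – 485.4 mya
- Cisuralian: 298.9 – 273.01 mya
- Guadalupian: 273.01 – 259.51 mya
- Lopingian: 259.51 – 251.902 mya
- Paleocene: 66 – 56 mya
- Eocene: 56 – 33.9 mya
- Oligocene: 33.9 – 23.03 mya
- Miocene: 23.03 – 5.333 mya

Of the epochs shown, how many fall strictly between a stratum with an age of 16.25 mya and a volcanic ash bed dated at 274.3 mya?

5

The older date is 274.3 Ma and the younger is 16.25 Ma.
Epochs with start < 274.3 and end > 16.25 Ma: Guadalupian (273.01–259.51), Lopingian (259.51–251.902), Paleocene (66–56), Eocene (56–33.9), Oligocene (33.9–23.03).
That is 5 complete epochs.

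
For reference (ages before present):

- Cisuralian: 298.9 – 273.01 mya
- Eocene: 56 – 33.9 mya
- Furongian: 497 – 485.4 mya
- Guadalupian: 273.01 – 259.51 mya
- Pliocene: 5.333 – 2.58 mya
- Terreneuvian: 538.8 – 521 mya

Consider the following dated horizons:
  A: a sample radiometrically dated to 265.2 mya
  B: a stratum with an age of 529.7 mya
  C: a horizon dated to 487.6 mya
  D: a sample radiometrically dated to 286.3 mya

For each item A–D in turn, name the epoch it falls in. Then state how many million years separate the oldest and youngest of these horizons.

A: 265.2 Ma lies in 273.01–259.51 Ma, so Guadalupian.
B: 529.7 Ma lies in 538.8–521 Ma, so Terreneuvian.
C: 487.6 Ma lies in 497–485.4 Ma, so Furongian.
D: 286.3 Ma lies in 298.9–273.01 Ma, so Cisuralian.
Oldest = 529.7 Ma, youngest = 265.2 Ma → span 264.5 Myr.

A — Guadalupian; B — Terreneuvian; C — Furongian; D — Cisuralian; span 264.5 million years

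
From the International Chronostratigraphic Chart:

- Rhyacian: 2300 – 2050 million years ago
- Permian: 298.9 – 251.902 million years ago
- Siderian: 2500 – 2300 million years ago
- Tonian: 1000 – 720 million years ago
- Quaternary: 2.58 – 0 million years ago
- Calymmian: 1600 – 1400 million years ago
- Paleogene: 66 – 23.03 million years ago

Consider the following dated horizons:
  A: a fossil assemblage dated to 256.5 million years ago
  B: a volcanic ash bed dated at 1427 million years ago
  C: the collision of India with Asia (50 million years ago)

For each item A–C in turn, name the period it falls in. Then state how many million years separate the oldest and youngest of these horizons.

Match each age against the start–end ranges in the excerpt: A = 256.5 Ma → Permian (298.9–251.902); B = 1427 Ma → Calymmian (1600–1400); C = 50 Ma → Paleogene (66–23.03).
The largest age is 1427 Ma and the smallest is 50 Ma; their difference is 1377 Myr.

A — Permian; B — Calymmian; C — Paleogene; span 1377 million years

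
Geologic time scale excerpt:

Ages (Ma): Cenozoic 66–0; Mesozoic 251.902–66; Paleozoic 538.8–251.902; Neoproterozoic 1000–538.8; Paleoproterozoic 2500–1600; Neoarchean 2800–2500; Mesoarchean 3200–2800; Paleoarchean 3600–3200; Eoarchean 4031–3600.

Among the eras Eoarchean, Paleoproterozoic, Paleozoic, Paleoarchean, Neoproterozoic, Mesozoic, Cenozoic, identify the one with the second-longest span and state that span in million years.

Durations: Eoarchean 431; Paleoproterozoic 900; Paleozoic 286.898; Paleoarchean 400; Neoproterozoic 461.2; Mesozoic 185.902; Cenozoic 66 Myr.
Sorted longest-first: Paleoproterozoic (900), Neoproterozoic (461.2), Eoarchean (431), Paleoarchean (400), Paleozoic (286.898), Mesozoic (185.902), Cenozoic (66).
The second longest is Neoproterozoic at 461.2 Myr.

Neoproterozoic, 461.2 million years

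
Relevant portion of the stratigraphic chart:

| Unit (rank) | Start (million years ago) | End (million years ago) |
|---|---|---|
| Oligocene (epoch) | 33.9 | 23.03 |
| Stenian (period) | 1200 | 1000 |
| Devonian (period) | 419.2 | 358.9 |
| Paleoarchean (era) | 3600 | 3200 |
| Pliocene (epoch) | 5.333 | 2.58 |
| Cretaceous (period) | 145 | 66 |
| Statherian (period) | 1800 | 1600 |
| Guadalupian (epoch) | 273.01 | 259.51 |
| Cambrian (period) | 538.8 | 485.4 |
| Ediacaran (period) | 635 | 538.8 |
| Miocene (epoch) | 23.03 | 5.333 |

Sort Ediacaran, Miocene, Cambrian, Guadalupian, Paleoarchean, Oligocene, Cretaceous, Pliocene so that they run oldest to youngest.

Sorting by start age (descending Ma, since larger Ma = older): Paleoarchean start 3600, Ediacaran start 635, Cambrian start 538.8, Guadalupian start 273.01, Cretaceous start 145, Oligocene start 33.9, Miocene start 23.03, Pliocene start 5.333.

Paleoarchean, Ediacaran, Cambrian, Guadalupian, Cretaceous, Oligocene, Miocene, Pliocene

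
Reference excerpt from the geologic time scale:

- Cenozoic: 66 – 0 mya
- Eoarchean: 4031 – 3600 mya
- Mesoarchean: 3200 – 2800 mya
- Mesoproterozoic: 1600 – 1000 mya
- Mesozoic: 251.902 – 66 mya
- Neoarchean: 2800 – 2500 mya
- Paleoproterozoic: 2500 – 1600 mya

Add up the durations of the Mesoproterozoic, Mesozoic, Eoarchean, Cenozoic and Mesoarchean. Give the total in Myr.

Each duration: Mesoproterozoic = 600; Mesozoic = 185.902; Eoarchean = 431; Cenozoic = 66; Mesoarchean = 400.
Sum: 600 + 185.902 + 431 + 66 + 400 = 1682.902 Myr.

1682.902 million years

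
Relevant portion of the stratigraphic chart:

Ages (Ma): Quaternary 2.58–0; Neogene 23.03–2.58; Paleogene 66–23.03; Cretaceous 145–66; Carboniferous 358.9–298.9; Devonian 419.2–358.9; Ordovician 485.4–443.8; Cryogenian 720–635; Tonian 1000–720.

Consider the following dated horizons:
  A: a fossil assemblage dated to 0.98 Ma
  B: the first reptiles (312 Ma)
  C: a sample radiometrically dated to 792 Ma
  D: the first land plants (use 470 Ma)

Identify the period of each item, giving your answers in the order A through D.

A — Quaternary; B — Carboniferous; C — Tonian; D — Ordovician

A: 0.98 Ma lies in 2.58–0 Ma, so Quaternary.
B: 312 Ma lies in 358.9–298.9 Ma, so Carboniferous.
C: 792 Ma lies in 1000–720 Ma, so Tonian.
D: 470 Ma lies in 485.4–443.8 Ma, so Ordovician.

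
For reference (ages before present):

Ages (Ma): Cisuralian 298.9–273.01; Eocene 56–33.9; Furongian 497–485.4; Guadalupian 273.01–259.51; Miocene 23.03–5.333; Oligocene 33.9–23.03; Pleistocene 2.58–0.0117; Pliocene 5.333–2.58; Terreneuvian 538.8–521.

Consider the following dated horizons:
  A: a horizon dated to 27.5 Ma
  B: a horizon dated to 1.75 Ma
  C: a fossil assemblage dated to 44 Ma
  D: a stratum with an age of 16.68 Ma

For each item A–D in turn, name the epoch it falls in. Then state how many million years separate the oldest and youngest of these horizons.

A: 27.5 Ma lies in 33.9–23.03 Ma, so Oligocene.
B: 1.75 Ma lies in 2.58–0.0117 Ma, so Pleistocene.
C: 44 Ma lies in 56–33.9 Ma, so Eocene.
D: 16.68 Ma lies in 23.03–5.333 Ma, so Miocene.
Oldest = 44 Ma, youngest = 1.75 Ma → span 42.25 Myr.

A — Oligocene; B — Pleistocene; C — Eocene; D — Miocene; span 42.25 million years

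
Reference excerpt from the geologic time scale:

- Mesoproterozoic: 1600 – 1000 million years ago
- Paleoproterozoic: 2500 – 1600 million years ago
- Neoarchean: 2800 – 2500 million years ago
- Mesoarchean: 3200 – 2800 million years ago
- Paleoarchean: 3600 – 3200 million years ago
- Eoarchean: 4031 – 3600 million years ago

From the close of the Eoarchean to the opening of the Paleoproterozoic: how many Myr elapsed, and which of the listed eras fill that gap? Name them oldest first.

End of Eoarchean = 3600 Ma; start of Paleoproterozoic = 2500 Ma.
Gap = 3600 − 2500 = 1100 Myr.
Eras wholly inside 3600–2500 Ma: Paleoarchean (3600–3200), Mesoarchean (3200–2800), Neoarchean (2800–2500).

1100 million years; Paleoarchean, Mesoarchean, Neoarchean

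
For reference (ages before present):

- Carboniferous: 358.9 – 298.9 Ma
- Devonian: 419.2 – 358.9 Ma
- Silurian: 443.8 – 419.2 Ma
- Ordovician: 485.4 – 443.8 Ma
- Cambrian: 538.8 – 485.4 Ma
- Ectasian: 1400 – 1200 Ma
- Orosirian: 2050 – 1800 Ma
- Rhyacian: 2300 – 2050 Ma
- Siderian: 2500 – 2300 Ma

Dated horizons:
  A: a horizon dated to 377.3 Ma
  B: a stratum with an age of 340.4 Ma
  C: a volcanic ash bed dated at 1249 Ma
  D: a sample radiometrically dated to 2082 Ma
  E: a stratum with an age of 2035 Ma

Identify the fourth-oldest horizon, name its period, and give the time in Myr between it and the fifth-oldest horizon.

Larger Ma means older, so oldest first: D 2082 > E 2035 > C 1249 > A 377.3 > B 340.4.
Counting 4 along gives A (377.3 Ma); the excerpt puts that inside the Devonian, 419.2–358.9 Ma.
Next in line is B (340.4 Ma), and 377.3 − 340.4 = 36.9 Myr.

A, in the Devonian; 36.9 million years to B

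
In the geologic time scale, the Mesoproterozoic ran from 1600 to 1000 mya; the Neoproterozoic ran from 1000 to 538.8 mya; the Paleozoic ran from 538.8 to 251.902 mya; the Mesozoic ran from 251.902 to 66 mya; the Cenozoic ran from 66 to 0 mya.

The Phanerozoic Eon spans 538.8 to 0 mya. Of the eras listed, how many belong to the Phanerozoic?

Eras inside 538.8–0 Ma: Paleozoic, Mesozoic, Cenozoic — 3 in total.

3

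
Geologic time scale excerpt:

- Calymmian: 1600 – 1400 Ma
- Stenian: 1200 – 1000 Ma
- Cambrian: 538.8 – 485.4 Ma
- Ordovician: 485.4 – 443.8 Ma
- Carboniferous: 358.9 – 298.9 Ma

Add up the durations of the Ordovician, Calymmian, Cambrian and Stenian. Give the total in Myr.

Each duration: Ordovician = 41.6; Calymmian = 200; Cambrian = 53.4; Stenian = 200.
Sum: 41.6 + 200 + 53.4 + 200 = 495 Myr.

495 million years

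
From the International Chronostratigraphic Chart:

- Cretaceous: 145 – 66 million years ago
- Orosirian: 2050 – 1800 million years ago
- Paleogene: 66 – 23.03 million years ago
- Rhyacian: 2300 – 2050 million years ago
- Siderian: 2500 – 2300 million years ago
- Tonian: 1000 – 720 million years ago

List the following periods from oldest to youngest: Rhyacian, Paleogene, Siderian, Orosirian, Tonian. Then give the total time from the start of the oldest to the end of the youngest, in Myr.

Siderian, Rhyacian, Orosirian, Tonian, Paleogene; total span 2476.97 Myr

Start ages (Ma): Siderian 2500, Rhyacian 2300, Orosirian 2050, Tonian 1000, Paleogene 66.
Ordered oldest to youngest: Siderian, Rhyacian, Orosirian, Tonian, Paleogene.
Span = 2500 − 23.03 = 2476.97 Myr.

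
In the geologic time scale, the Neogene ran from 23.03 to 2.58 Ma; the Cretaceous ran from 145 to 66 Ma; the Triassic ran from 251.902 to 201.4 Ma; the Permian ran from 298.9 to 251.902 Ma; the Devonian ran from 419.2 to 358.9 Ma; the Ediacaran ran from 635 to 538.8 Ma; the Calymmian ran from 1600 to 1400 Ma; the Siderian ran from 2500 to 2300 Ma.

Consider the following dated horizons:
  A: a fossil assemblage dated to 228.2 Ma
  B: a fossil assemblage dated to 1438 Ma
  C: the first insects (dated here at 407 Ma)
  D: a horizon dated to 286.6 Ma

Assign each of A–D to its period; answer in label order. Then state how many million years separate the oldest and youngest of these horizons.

A — Triassic; B — Calymmian; C — Devonian; D — Permian; span 1209.8 million years

Match each age against the start–end ranges in the excerpt: A = 228.2 Ma → Triassic (251.902–201.4); B = 1438 Ma → Calymmian (1600–1400); C = 407 Ma → Devonian (419.2–358.9); D = 286.6 Ma → Permian (298.9–251.902).
The largest age is 1438 Ma and the smallest is 228.2 Ma; their difference is 1209.8 Myr.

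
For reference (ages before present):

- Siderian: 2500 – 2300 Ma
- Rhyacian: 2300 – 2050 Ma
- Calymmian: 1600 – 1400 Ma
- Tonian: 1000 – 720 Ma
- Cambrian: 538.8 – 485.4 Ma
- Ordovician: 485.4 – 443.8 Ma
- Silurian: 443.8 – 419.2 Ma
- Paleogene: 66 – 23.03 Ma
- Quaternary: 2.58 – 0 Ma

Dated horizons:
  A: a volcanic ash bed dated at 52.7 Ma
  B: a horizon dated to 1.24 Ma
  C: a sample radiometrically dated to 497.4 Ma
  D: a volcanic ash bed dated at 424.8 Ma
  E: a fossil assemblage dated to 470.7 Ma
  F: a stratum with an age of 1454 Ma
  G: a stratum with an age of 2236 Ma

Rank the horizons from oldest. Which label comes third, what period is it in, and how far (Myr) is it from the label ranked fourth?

Larger Ma means older, so oldest first: G 2236 > F 1454 > C 497.4 > E 470.7 > D 424.8 > A 52.7 > B 1.24.
Counting 3 along gives C (497.4 Ma); the excerpt puts that inside the Cambrian, 538.8–485.4 Ma.
Next in line is E (470.7 Ma), and 497.4 − 470.7 = 26.7 Myr.

C, in the Cambrian; 26.7 million years to E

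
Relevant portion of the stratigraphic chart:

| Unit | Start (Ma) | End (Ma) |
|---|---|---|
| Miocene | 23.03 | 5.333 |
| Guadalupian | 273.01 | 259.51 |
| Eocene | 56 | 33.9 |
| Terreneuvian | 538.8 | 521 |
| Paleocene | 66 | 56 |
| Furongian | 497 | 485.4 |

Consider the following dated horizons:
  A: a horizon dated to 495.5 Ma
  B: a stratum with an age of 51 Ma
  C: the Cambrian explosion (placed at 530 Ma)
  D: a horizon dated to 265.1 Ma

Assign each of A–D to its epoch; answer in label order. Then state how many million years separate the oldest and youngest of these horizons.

A — Furongian; B — Eocene; C — Terreneuvian; D — Guadalupian; span 479 million years

A: 495.5 Ma lies in 497–485.4 Ma, so Furongian.
B: 51 Ma lies in 56–33.9 Ma, so Eocene.
C: 530 Ma lies in 538.8–521 Ma, so Terreneuvian.
D: 265.1 Ma lies in 273.01–259.51 Ma, so Guadalupian.
Oldest = 530 Ma, youngest = 51 Ma → span 479 Myr.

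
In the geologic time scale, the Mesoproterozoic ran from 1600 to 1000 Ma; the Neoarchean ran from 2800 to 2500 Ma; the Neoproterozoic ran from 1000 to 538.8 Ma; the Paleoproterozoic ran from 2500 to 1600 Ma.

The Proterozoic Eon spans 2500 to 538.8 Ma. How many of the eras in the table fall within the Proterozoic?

3

Eras inside 2500–538.8 Ma: Paleoproterozoic, Mesoproterozoic, Neoproterozoic — 3 in total.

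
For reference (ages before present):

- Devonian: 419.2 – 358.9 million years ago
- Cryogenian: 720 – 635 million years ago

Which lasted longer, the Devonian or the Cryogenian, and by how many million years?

Cryogenian, by 24.7 million years

Devonian: 419.2 − 358.9 = 60.3 Myr.
Cryogenian: 720 − 635 = 85 Myr.
Difference: 85 − 60.3 = 24.7 Myr, so the Cryogenian was longer.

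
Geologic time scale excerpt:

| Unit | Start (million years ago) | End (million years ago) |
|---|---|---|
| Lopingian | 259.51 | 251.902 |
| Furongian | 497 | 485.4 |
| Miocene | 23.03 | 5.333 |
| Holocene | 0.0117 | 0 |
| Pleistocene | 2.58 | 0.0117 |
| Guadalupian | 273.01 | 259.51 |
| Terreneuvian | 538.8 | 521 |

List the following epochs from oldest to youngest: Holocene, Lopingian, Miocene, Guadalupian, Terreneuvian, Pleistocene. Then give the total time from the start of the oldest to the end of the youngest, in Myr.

From the excerpt: Holocene 0.0117–0; Lopingian 259.51–251.902; Miocene 23.03–5.333; Guadalupian 273.01–259.51; Terreneuvian 538.8–521; Pleistocene 2.58–0.0117 (Ma).
Larger Ma is earlier, so the oldest is Terreneuvian and the youngest is Holocene; oldest to youngest: Terreneuvian, Guadalupian, Lopingian, Miocene, Pleistocene, Holocene.
Oldest start 538.8 minus youngest end 0 gives 538.8 Myr overall.

Terreneuvian → Guadalupian → Lopingian → Miocene → Pleistocene → Holocene; total span 538.8 Myr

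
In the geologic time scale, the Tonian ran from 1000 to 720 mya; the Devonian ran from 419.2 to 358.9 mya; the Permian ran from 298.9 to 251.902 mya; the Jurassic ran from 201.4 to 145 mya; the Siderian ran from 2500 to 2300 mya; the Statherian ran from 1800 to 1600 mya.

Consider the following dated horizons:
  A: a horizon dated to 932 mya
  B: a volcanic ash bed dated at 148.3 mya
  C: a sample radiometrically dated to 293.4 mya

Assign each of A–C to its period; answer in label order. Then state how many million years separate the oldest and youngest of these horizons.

Match each age against the start–end ranges in the excerpt: A = 932 Ma → Tonian (1000–720); B = 148.3 Ma → Jurassic (201.4–145); C = 293.4 Ma → Permian (298.9–251.902).
The largest age is 932 Ma and the smallest is 148.3 Ma; their difference is 783.7 Myr.

A — Tonian; B — Jurassic; C — Permian; span 783.7 million years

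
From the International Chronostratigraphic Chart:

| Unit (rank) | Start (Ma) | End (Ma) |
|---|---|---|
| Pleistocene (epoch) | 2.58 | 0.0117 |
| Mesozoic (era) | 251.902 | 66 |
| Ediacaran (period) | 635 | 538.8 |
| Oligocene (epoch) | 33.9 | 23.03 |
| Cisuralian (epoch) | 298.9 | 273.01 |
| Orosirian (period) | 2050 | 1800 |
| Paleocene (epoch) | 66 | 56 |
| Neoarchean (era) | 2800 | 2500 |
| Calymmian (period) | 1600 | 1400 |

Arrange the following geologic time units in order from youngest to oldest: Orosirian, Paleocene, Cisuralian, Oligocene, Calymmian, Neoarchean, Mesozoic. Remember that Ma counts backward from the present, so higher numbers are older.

Sorting by start age (ascending Ma, since larger Ma = older): Oligocene start 33.9, Paleocene start 66, Mesozoic start 251.902, Cisuralian start 298.9, Calymmian start 1600, Orosirian start 2050, Neoarchean start 2800.

Oligocene, Paleocene, Mesozoic, Cisuralian, Calymmian, Orosirian, Neoarchean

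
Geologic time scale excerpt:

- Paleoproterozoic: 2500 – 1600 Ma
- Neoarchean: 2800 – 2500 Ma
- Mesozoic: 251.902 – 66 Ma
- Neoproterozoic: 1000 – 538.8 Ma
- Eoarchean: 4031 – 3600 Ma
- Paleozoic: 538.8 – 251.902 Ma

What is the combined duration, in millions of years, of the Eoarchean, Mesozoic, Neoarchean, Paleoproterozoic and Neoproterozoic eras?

2278.102 million years

Duration is start − end for each: (4031 − 3600) + (251.902 − 66) + (2800 − 2500) + (2500 − 1600) + (1000 − 538.8).
That is 431 + 185.902 + 300 + 900 + 461.2, which totals 2278.102 million years.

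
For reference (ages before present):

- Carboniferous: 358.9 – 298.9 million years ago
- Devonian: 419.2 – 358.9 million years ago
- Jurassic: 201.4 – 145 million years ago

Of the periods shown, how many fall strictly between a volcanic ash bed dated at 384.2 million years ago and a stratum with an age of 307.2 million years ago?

Checking each listed span, none has both start < 384.2 Ma and end > 307.2 Ma — every period straddles one of the two dates or lies outside them — so the count is 0.

0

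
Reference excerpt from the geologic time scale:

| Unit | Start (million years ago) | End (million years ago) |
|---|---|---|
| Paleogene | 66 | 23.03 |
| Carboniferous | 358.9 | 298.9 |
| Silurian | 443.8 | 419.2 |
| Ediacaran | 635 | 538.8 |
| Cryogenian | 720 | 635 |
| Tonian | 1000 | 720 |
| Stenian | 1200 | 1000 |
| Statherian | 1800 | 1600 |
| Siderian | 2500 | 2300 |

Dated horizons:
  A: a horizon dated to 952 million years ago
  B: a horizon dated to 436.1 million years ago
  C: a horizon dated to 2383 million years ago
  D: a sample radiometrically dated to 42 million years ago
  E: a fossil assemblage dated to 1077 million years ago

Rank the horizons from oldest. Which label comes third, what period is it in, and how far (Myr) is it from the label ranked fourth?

A, in the Tonian; 515.9 million years to B

Larger Ma means older, so oldest first: C 2383 > E 1077 > A 952 > B 436.1 > D 42.
Counting 3 along gives A (952 Ma); the excerpt puts that inside the Tonian, 1000–720 Ma.
Next in line is B (436.1 Ma), and 952 − 436.1 = 515.9 Myr.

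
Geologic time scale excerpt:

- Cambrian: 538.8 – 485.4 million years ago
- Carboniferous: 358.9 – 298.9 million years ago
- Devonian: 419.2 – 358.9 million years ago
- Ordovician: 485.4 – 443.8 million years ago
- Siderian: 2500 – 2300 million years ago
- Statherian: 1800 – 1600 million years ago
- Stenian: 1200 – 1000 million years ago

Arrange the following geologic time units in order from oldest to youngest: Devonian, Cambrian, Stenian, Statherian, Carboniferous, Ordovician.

Statherian → Stenian → Cambrian → Ordovician → Devonian → Carboniferous

The oldest of these is Statherian (starts 1800 Ma) and the youngest is Carboniferous (ends 298.9 Ma).
In between, by decreasing start age: Stenian (1200), Cambrian (538.8), Ordovician (485.4), Devonian (419.2).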